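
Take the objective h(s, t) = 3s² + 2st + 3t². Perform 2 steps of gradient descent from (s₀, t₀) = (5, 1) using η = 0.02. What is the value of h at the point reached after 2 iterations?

∇h = (6s + 2t, 2s + 6t)
Step 1: at (5, 1), ∇h = (32, 16) → (5, 1) − 0.02·(32, 16) = (4.36, 0.68)
Step 2: at (4.36, 0.68), ∇h = (27.52, 12.8) → (4.36, 0.68) − 0.02·(27.52, 12.8) = (3.8096, 0.424)
h(3.8096, 0.424) = 47.30902528

47.30902528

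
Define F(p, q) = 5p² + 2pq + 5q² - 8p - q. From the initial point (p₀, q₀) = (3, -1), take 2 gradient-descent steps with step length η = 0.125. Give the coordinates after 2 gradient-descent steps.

(0.96875, 0.09375)

∇F = (10p + 2q - 8, 2p + 10q - 1)
(p₁, q₁) = (3, -1) − 0.125·(20, -5) = (0.5, -0.375)
(p₂, q₂) = (0.5, -0.375) − 0.125·(-3.75, -3.75) = (0.96875, 0.09375)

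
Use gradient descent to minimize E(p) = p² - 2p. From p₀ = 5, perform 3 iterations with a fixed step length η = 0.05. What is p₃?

3.916

E′(p) = 2p - 2
Step 1: E′(5) = 8; p₁ = 5 − 0.05·8 = 4.6
Step 2: E′(4.6) = 7.2; p₂ = 4.6 − 0.05·7.2 = 4.24
Step 3: E′(4.24) = 6.48; p₃ = 4.24 − 0.05·6.48 = 3.916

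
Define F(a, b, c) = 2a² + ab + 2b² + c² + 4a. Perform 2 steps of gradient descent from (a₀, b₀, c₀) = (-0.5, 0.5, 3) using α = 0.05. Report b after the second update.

∇F = (4a + b + 4, a + 4b, 2c)
Step 1: at (-0.5, 0.5, 3), ∇F = (2.5, 1.5, 6) → (-0.5, 0.5, 3) − 0.05·(2.5, 1.5, 6) = (-0.625, 0.425, 2.7)
Step 2: at (-0.625, 0.425, 2.7), ∇F = (1.925, 1.075, 5.4) → (-0.625, 0.425, 2.7) − 0.05·(1.925, 1.075, 5.4) = (-0.72125, 0.37125, 2.43)
b = 0.37125

0.37125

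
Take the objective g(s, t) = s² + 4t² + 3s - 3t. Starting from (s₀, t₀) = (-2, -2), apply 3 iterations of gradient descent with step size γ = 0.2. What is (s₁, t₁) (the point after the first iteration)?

∇g = (2s + 3, 8t - 3)
(s₁, t₁) = (-2, -2) − 0.2·(-1, -19) = (-1.8, 1.8)

(-1.8, 1.8)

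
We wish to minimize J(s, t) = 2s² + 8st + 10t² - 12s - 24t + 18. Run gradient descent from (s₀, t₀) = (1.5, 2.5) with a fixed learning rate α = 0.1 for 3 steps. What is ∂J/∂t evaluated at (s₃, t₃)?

∇J = (4s + 8t - 12, 8s + 20t - 24)
Step 1: at (1.5, 2.5), ∇J = (14, 38) → (1.5, 2.5) − 0.1·(14, 38) = (0.1, -1.3)
Step 2: at (0.1, -1.3), ∇J = (-22, -49.2) → (0.1, -1.3) − 0.1·(-22, -49.2) = (2.3, 3.62)
Step 3: at (2.3, 3.62), ∇J = (26.16, 66.8) → (2.3, 3.62) − 0.1·(26.16, 66.8) = (-0.316, -3.06)
∂J/∂t at (-0.316, -3.06) = -87.728

-87.728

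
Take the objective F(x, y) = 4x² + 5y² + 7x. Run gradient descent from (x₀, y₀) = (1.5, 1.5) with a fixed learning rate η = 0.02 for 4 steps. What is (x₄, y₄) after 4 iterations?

(0.30744448, 0.6144)

∇F = (8x + 7, 10y)
Step 1: at (1.5, 1.5), ∇F = (19, 15) → (1.5, 1.5) − 0.02·(19, 15) = (1.12, 1.2)
Step 2: at (1.12, 1.2), ∇F = (15.96, 12) → (1.12, 1.2) − 0.02·(15.96, 12) = (0.8008, 0.96)
Step 3: at (0.8008, 0.96), ∇F = (13.4064, 9.6) → (0.8008, 0.96) − 0.02·(13.4064, 9.6) = (0.532672, 0.768)
Step 4: at (0.532672, 0.768), ∇F = (11.261376, 7.68) → (0.532672, 0.768) − 0.02·(11.261376, 7.68) = (0.30744448, 0.6144)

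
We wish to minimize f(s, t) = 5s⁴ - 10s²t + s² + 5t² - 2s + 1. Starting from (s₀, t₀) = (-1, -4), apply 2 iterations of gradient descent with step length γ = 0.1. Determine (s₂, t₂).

(-1634.648, 88.36)

∇f = (20s³ - 20st + 2s - 2, -10s² + 10t)
Step 1: at (-1, -4), ∇f = (-104, -50) → (-1, -4) − 0.1·(-104, -50) = (9.4, 1)
Step 2: at (9.4, 1), ∇f = (16440.48, -873.6) → (9.4, 1) − 0.1·(16440.48, -873.6) = (-1634.648, 88.36)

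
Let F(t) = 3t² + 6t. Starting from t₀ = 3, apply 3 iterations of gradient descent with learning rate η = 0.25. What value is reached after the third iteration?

-1.5

F′(t) = 6t + 6
t₁ = 3 − 0.25·24 = -3
t₂ = -3 − 0.25·(-12) = 0
t₃ = 0 − 0.25·6 = -1.5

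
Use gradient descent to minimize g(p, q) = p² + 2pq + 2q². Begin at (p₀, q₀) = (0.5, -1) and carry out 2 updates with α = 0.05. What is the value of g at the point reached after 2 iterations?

∇g = (2p + 2q, 2p + 4q)
(p₁, q₁) = (0.5, -1) − 0.05·(-1, -3) = (0.55, -0.85)
(p₂, q₂) = (0.55, -0.85) − 0.05·(-0.6, -2.3) = (0.58, -0.735)
g(0.58, -0.735) = 0.56425

0.56425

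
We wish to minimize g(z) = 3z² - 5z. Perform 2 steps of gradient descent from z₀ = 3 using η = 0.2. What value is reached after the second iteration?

0.92

g′(z) = 6z - 5
Step 1: g′(3) = 13; z₁ = 3 − 0.2·13 = 0.4
Step 2: g′(0.4) = -2.6; z₂ = 0.4 − 0.2·(-2.6) = 0.92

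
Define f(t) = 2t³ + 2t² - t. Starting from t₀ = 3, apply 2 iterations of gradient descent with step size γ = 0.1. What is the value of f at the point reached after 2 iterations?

-1450.60575

f′(t) = 6t² + 4t - 1
Step 1: f′(3) = 65; t₁ = 3 − 0.1·65 = -3.5
Step 2: f′(-3.5) = 58.5; t₂ = -3.5 − 0.1·58.5 = -9.35
f(-9.35) = -1450.60575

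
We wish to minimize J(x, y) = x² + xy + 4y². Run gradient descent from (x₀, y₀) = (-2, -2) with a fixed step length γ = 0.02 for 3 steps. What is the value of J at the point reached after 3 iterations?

∇J = (2x + y, x + 8y)
(x₁, y₁) = (-2, -2) − 0.02·(-6, -18) = (-1.88, -1.64)
(x₂, y₂) = (-1.88, -1.64) − 0.02·(-5.4, -15) = (-1.772, -1.34)
(x₃, y₃) = (-1.772, -1.34) − 0.02·(-4.884, -12.492) = (-1.67432, -1.09016)
J(-1.67432, -1.09016) = 9.382419456

9.382419456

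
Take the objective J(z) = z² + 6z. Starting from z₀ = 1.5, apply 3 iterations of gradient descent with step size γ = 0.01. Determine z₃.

J′(z) = 2z + 6
Step 1: J′(1.5) = 9; z₁ = 1.5 − 0.01·9 = 1.41
Step 2: J′(1.41) = 8.82; z₂ = 1.41 − 0.01·8.82 = 1.3218
Step 3: J′(1.3218) = 8.6436; z₃ = 1.3218 − 0.01·8.6436 = 1.235364

1.235364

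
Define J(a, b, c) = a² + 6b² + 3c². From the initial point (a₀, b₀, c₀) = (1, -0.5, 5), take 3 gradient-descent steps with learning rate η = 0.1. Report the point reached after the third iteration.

∇J = (2a, 12b, 6c)
(a₁, b₁, c₁) = (1, -0.5, 5) − 0.1·(2, -6, 30) = (0.8, 0.1, 2)
(a₂, b₂, c₂) = (0.8, 0.1, 2) − 0.1·(1.6, 1.2, 12) = (0.64, -0.02, 0.8)
(a₃, b₃, c₃) = (0.64, -0.02, 0.8) − 0.1·(1.28, -0.24, 4.8) = (0.512, 0.004, 0.32)

(0.512, 0.004, 0.32)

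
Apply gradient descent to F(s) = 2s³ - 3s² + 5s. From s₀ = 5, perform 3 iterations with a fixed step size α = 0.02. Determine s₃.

F′(s) = 6s² - 6s + 5
Step 1: F′(5) = 125; s₁ = 5 − 0.02·125 = 2.5
Step 2: F′(2.5) = 27.5; s₂ = 2.5 − 0.02·27.5 = 1.95
Step 3: F′(1.95) = 16.115; s₃ = 1.95 − 0.02·16.115 = 1.6277

1.6277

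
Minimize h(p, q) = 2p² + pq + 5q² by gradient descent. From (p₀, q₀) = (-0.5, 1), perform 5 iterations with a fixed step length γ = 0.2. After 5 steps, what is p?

-0.17088

∇h = (4p + q, p + 10q)
Step 1: at (-0.5, 1), ∇h = (-1, 9.5) → (-0.5, 1) − 0.2·(-1, 9.5) = (-0.3, -0.9)
Step 2: at (-0.3, -0.9), ∇h = (-2.1, -9.3) → (-0.3, -0.9) − 0.2·(-2.1, -9.3) = (0.12, 0.96)
Step 3: at (0.12, 0.96), ∇h = (1.44, 9.72) → (0.12, 0.96) − 0.2·(1.44, 9.72) = (-0.168, -0.984)
Step 4: at (-0.168, -0.984), ∇h = (-1.656, -10.008) → (-0.168, -0.984) − 0.2·(-1.656, -10.008) = (0.1632, 1.0176)
Step 5: at (0.1632, 1.0176), ∇h = (1.6704, 10.3392) → (0.1632, 1.0176) − 0.2·(1.6704, 10.3392) = (-0.17088, -1.05024)
p = -0.17088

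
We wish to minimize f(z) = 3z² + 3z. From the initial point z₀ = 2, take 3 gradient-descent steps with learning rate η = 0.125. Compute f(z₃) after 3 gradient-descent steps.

-0.74542236328125

f′(z) = 6z + 3
Step 1: f′(2) = 15; z₁ = 2 − 0.125·15 = 0.125
Step 2: f′(0.125) = 3.75; z₂ = 0.125 − 0.125·3.75 = -0.34375
Step 3: f′(-0.34375) = 0.9375; z₃ = -0.34375 − 0.125·0.9375 = -0.4609375
f(-0.4609375) = -0.74542236328125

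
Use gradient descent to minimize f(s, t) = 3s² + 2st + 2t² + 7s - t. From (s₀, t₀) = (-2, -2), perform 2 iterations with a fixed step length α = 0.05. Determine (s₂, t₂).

(-1.3, -0.875)

∇f = (6s + 2t + 7, 2s + 4t - 1)
Step 1: at (-2, -2), ∇f = (-9, -13) → (-2, -2) − 0.05·(-9, -13) = (-1.55, -1.35)
Step 2: at (-1.55, -1.35), ∇f = (-5, -9.5) → (-1.55, -1.35) − 0.05·(-5, -9.5) = (-1.3, -0.875)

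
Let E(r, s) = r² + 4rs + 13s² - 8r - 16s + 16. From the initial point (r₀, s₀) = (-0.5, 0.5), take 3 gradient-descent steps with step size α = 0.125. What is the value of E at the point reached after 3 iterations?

∇E = (2r + 4s - 8, 4r + 26s - 16)
(r₁, s₁) = (-0.5, 0.5) − 0.125·(-7, -5) = (0.375, 1.125)
(r₂, s₂) = (0.375, 1.125) − 0.125·(-2.75, 14.75) = (0.71875, -0.71875)
(r₃, s₃) = (0.71875, -0.71875) − 0.125·(-9.4375, -31.8125) = (1.8984375, 3.2578125)
E(1.8984375, 3.2578125) = 115.0040283203125

115.0040283203125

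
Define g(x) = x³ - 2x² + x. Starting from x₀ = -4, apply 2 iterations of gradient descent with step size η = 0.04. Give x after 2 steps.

-12.9232

g′(x) = 3x² - 4x + 1
Step 1: g′(-4) = 65; x₁ = -4 − 0.04·65 = -6.6
Step 2: g′(-6.6) = 158.08; x₂ = -6.6 − 0.04·158.08 = -12.9232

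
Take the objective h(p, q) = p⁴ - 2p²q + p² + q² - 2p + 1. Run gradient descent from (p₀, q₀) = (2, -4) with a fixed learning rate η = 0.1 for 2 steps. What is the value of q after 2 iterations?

∇h = (4p³ - 4pq + 2p - 2, -2p² + 2q)
(p₁, q₁) = (2, -4) − 0.1·(66, -16) = (-4.6, -2.4)
(p₂, q₂) = (-4.6, -2.4) − 0.1·(-444.704, -47.12) = (39.8704, 2.312)
q = 2.312

2.312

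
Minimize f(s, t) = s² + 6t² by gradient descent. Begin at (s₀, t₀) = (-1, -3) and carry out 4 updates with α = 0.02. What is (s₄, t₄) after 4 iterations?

(-0.84934656, -1.00086528)

∇f = (2s, 12t)
(s₁, t₁) = (-1, -3) − 0.02·(-2, -36) = (-0.96, -2.28)
(s₂, t₂) = (-0.96, -2.28) − 0.02·(-1.92, -27.36) = (-0.9216, -1.7328)
(s₃, t₃) = (-0.9216, -1.7328) − 0.02·(-1.8432, -20.7936) = (-0.884736, -1.316928)
(s₄, t₄) = (-0.884736, -1.316928) − 0.02·(-1.769472, -15.803136) = (-0.84934656, -1.00086528)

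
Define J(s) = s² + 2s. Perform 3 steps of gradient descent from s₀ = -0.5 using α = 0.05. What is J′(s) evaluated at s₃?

J′(s) = 2s + 2
Step 1: J′(-0.5) = 1; s₁ = -0.5 − 0.05·1 = -0.55
Step 2: J′(-0.55) = 0.9; s₂ = -0.55 − 0.05·0.9 = -0.595
Step 3: J′(-0.595) = 0.81; s₃ = -0.595 − 0.05·0.81 = -0.6355
J′(s) at (-0.6355) = 0.729

0.729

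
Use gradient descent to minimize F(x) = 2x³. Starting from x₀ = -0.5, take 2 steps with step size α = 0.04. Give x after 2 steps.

F′(x) = 6x²
x₁ = -0.5 − 0.04·1.5 = -0.56
x₂ = -0.56 − 0.04·1.8816 = -0.635264

-0.635264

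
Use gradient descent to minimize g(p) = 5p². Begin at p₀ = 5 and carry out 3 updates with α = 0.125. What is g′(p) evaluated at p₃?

g′(p) = 10p
p₁ = 5 − 0.125·50 = -1.25
p₂ = -1.25 − 0.125·(-12.5) = 0.3125
p₃ = 0.3125 − 0.125·3.125 = -0.078125
g′(p) at (-0.078125) = -0.78125

-0.78125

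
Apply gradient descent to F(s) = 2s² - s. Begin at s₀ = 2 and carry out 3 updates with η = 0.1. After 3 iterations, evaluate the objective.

F′(s) = 4s - 1
s₁ = 2 − 0.1·7 = 1.3
s₂ = 1.3 − 0.1·4.2 = 0.88
s₃ = 0.88 − 0.1·2.52 = 0.628
F(0.628) = 0.160768

0.160768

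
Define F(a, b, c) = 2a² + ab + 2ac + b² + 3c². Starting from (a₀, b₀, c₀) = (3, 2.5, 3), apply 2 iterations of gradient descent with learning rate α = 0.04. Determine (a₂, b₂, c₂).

(1.5808, 1.9184, 1.376)

∇F = (4a + b + 2c, a + 2b, 2a + 6c)
Step 1: at (3, 2.5, 3), ∇F = (20.5, 8, 24) → (3, 2.5, 3) − 0.04·(20.5, 8, 24) = (2.18, 2.18, 2.04)
Step 2: at (2.18, 2.18, 2.04), ∇F = (14.98, 6.54, 16.6) → (2.18, 2.18, 2.04) − 0.04·(14.98, 6.54, 16.6) = (1.5808, 1.9184, 1.376)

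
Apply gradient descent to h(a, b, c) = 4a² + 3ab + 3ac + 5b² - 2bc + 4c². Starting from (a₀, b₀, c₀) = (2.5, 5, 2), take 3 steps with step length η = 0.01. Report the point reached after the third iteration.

(1.422203, 3.576651, 1.630883)

∇h = (8a + 3b + 3c, 3a + 10b - 2c, 3a - 2b + 8c)
(a₁, b₁, c₁) = (2.5, 5, 2) − 0.01·(41, 53.5, 13.5) = (2.09, 4.465, 1.865)
(a₂, b₂, c₂) = (2.09, 4.465, 1.865) − 0.01·(35.71, 47.19, 12.26) = (1.7329, 3.9931, 1.7424)
(a₃, b₃, c₃) = (1.7329, 3.9931, 1.7424) − 0.01·(31.0697, 41.6449, 11.1517) = (1.422203, 3.576651, 1.630883)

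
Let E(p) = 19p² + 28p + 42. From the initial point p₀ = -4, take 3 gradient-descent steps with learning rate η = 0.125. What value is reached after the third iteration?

E′(p) = 38p + 28
p₁ = -4 − 0.125·(-124) = 11.5
p₂ = 11.5 − 0.125·465 = -46.625
p₃ = -46.625 − 0.125·(-1743.75) = 171.34375

171.34375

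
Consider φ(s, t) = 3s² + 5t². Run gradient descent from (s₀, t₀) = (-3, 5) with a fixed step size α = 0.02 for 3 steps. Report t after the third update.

2.56

∇φ = (6s, 10t)
(s₁, t₁) = (-3, 5) − 0.02·(-18, 50) = (-2.64, 4)
(s₂, t₂) = (-2.64, 4) − 0.02·(-15.84, 40) = (-2.3232, 3.2)
(s₃, t₃) = (-2.3232, 3.2) − 0.02·(-13.9392, 32) = (-2.044416, 2.56)
t = 2.56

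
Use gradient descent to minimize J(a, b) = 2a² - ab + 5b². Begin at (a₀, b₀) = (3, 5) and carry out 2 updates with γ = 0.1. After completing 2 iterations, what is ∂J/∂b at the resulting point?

∇J = (4a - b, -a + 10b)
(a₁, b₁) = (3, 5) − 0.1·(7, 47) = (2.3, 0.3)
(a₂, b₂) = (2.3, 0.3) − 0.1·(8.9, 0.7) = (1.41, 0.23)
∂J/∂b at (1.41, 0.23) = 0.89

0.89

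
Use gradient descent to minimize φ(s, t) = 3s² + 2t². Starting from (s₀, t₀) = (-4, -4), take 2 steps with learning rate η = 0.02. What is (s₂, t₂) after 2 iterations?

∇φ = (6s, 4t)
(s₁, t₁) = (-4, -4) − 0.02·(-24, -16) = (-3.52, -3.68)
(s₂, t₂) = (-3.52, -3.68) − 0.02·(-21.12, -14.72) = (-3.0976, -3.3856)

(-3.0976, -3.3856)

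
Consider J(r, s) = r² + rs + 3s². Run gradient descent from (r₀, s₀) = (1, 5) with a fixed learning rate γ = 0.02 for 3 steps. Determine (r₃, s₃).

(0.631736, 3.361976)

∇J = (2r + s, r + 6s)
Step 1: at (1, 5), ∇J = (7, 31) → (1, 5) − 0.02·(7, 31) = (0.86, 4.38)
Step 2: at (0.86, 4.38), ∇J = (6.1, 27.14) → (0.86, 4.38) − 0.02·(6.1, 27.14) = (0.738, 3.8372)
Step 3: at (0.738, 3.8372), ∇J = (5.3132, 23.7612) → (0.738, 3.8372) − 0.02·(5.3132, 23.7612) = (0.631736, 3.361976)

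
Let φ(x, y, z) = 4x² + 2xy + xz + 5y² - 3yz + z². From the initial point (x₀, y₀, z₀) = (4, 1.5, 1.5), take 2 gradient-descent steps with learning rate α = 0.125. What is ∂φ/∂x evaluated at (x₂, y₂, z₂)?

∇φ = (8x + 2y + z, 2x + 10y - 3z, x - 3y + 2z)
(x₁, y₁, z₁) = (4, 1.5, 1.5) − 0.125·(36.5, 18.5, 2.5) = (-0.5625, -0.8125, 1.1875)
(x₂, y₂, z₂) = (-0.5625, -0.8125, 1.1875) − 0.125·(-4.9375, -12.8125, 4.25) = (0.0546875, 0.7890625, 0.65625)
∂φ/∂x at (0.0546875, 0.7890625, 0.65625) = 2.671875

2.671875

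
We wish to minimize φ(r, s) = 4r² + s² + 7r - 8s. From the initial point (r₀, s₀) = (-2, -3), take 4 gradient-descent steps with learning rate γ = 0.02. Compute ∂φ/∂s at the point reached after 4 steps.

-11.89085184

∇φ = (8r + 7, 2s - 8)
Step 1: at (-2, -3), ∇φ = (-9, -14) → (-2, -3) − 0.02·(-9, -14) = (-1.82, -2.72)
Step 2: at (-1.82, -2.72), ∇φ = (-7.56, -13.44) → (-1.82, -2.72) − 0.02·(-7.56, -13.44) = (-1.6688, -2.4512)
Step 3: at (-1.6688, -2.4512), ∇φ = (-6.3504, -12.9024) → (-1.6688, -2.4512) − 0.02·(-6.3504, -12.9024) = (-1.541792, -2.193152)
Step 4: at (-1.541792, -2.193152), ∇φ = (-5.334336, -12.386304) → (-1.541792, -2.193152) − 0.02·(-5.334336, -12.386304) = (-1.43510528, -1.94542592)
∂φ/∂s at (-1.43510528, -1.94542592) = -11.89085184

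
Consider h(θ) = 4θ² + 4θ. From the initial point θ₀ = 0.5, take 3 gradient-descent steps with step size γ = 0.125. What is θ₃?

h′(θ) = 8θ + 4
θ₁ = 0.5 − 0.125·8 = -0.5
θ₂ = -0.5 − 0.125·0 = -0.5
θ₃ = -0.5 − 0.125·0 = -0.5

-0.5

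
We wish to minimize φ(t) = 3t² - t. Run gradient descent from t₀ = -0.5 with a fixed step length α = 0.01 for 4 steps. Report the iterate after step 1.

φ′(t) = 6t - 1
Step 1: φ′(-0.5) = -4; t₁ = -0.5 − 0.01·(-4) = -0.46

-0.46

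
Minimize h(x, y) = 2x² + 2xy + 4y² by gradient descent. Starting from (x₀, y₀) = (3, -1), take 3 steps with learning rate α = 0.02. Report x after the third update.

2.441984

∇h = (4x + 2y, 2x + 8y)
Step 1: at (3, -1), ∇h = (10, -2) → (3, -1) − 0.02·(10, -2) = (2.8, -0.96)
Step 2: at (2.8, -0.96), ∇h = (9.28, -2.08) → (2.8, -0.96) − 0.02·(9.28, -2.08) = (2.6144, -0.9184)
Step 3: at (2.6144, -0.9184), ∇h = (8.6208, -2.1184) → (2.6144, -0.9184) − 0.02·(8.6208, -2.1184) = (2.441984, -0.876032)
x = 2.441984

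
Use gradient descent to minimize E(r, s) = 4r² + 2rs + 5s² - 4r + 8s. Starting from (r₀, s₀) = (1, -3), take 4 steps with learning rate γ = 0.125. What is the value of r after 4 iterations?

∇E = (8r + 2s - 4, 2r + 10s + 8)
(r₁, s₁) = (1, -3) − 0.125·(-2, -20) = (1.25, -0.5)
(r₂, s₂) = (1.25, -0.5) − 0.125·(5, 5.5) = (0.625, -1.1875)
(r₃, s₃) = (0.625, -1.1875) − 0.125·(-1.375, -2.625) = (0.796875, -0.859375)
(r₄, s₄) = (0.796875, -0.859375) − 0.125·(0.65625, 1) = (0.71484375, -0.984375)
r = 0.71484375

0.71484375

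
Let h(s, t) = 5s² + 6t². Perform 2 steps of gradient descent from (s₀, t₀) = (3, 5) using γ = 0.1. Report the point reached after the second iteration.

∇h = (10s, 12t)
Step 1: at (3, 5), ∇h = (30, 60) → (3, 5) − 0.1·(30, 60) = (0, -1)
Step 2: at (0, -1), ∇h = (0, -12) → (0, -1) − 0.1·(0, -12) = (0, 0.2)

(0, 0.2)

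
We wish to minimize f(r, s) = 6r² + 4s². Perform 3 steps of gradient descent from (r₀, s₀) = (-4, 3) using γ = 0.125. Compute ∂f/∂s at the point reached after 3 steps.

∇f = (12r, 8s)
Step 1: at (-4, 3), ∇f = (-48, 24) → (-4, 3) − 0.125·(-48, 24) = (2, 0)
Step 2: at (2, 0), ∇f = (24, 0) → (2, 0) − 0.125·(24, 0) = (-1, 0)
Step 3: at (-1, 0), ∇f = (-12, 0) → (-1, 0) − 0.125·(-12, 0) = (0.5, 0)
∂f/∂s at (0.5, 0) = 0

0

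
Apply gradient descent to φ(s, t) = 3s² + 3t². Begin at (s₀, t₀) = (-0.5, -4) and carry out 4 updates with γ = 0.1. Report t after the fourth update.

-0.1024

∇φ = (6s, 6t)
(s₁, t₁) = (-0.5, -4) − 0.1·(-3, -24) = (-0.2, -1.6)
(s₂, t₂) = (-0.2, -1.6) − 0.1·(-1.2, -9.6) = (-0.08, -0.64)
(s₃, t₃) = (-0.08, -0.64) − 0.1·(-0.48, -3.84) = (-0.032, -0.256)
(s₄, t₄) = (-0.032, -0.256) − 0.1·(-0.192, -1.536) = (-0.0128, -0.1024)
t = -0.1024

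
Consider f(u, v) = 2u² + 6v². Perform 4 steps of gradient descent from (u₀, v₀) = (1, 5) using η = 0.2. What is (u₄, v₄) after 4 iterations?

∇f = (4u, 12v)
(u₁, v₁) = (1, 5) − 0.2·(4, 60) = (0.2, -7)
(u₂, v₂) = (0.2, -7) − 0.2·(0.8, -84) = (0.04, 9.8)
(u₃, v₃) = (0.04, 9.8) − 0.2·(0.16, 117.6) = (0.008, -13.72)
(u₄, v₄) = (0.008, -13.72) − 0.2·(0.032, -164.64) = (0.0016, 19.208)

(0.0016, 19.208)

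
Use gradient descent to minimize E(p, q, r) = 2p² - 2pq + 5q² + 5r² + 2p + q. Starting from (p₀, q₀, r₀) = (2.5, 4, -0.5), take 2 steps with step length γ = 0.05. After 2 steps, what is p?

1.96

∇E = (4p - 2q + 2, -2p + 10q + 1, 10r)
Step 1: at (2.5, 4, -0.5), ∇E = (4, 36, -5) → (2.5, 4, -0.5) − 0.05·(4, 36, -5) = (2.3, 2.2, -0.25)
Step 2: at (2.3, 2.2, -0.25), ∇E = (6.8, 18.4, -2.5) → (2.3, 2.2, -0.25) − 0.05·(6.8, 18.4, -2.5) = (1.96, 1.28, -0.125)
p = 1.96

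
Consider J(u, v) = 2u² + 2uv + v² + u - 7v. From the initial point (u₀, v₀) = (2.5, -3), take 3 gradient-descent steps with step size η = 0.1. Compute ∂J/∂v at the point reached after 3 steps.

∇J = (4u + 2v + 1, 2u + 2v - 7)
(u₁, v₁) = (2.5, -3) − 0.1·(5, -8) = (2, -2.2)
(u₂, v₂) = (2, -2.2) − 0.1·(4.6, -7.4) = (1.54, -1.46)
(u₃, v₃) = (1.54, -1.46) − 0.1·(4.24, -6.84) = (1.116, -0.776)
∂J/∂v at (1.116, -0.776) = -6.32

-6.32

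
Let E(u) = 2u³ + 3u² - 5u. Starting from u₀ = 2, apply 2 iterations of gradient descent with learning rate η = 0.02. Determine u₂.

1.085872

E′(u) = 6u² + 6u - 5
Step 1: E′(2) = 31; u₁ = 2 − 0.02·31 = 1.38
Step 2: E′(1.38) = 14.7064; u₂ = 1.38 − 0.02·14.7064 = 1.085872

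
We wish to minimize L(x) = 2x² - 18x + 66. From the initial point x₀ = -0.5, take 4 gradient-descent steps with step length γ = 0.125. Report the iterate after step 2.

3.25

L′(x) = 4x - 18
x₁ = -0.5 − 0.125·(-20) = 2
x₂ = 2 − 0.125·(-10) = 3.25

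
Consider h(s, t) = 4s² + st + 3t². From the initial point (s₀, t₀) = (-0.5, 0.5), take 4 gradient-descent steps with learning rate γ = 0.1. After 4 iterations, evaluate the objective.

∇h = (8s + t, s + 6t)
Step 1: at (-0.5, 0.5), ∇h = (-3.5, 2.5) → (-0.5, 0.5) − 0.1·(-3.5, 2.5) = (-0.15, 0.25)
Step 2: at (-0.15, 0.25), ∇h = (-0.95, 1.35) → (-0.15, 0.25) − 0.1·(-0.95, 1.35) = (-0.055, 0.115)
Step 3: at (-0.055, 0.115), ∇h = (-0.325, 0.635) → (-0.055, 0.115) − 0.1·(-0.325, 0.635) = (-0.0225, 0.0515)
Step 4: at (-0.0225, 0.0515), ∇h = (-0.1285, 0.2865) → (-0.0225, 0.0515) − 0.1·(-0.1285, 0.2865) = (-0.00965, 0.02285)
h(-0.00965, 0.02285) = 0.001718355

0.001718355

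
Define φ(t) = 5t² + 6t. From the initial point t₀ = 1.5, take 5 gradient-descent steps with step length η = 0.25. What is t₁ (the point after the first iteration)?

-3.75

φ′(t) = 10t + 6
t₁ = 1.5 − 0.25·21 = -3.75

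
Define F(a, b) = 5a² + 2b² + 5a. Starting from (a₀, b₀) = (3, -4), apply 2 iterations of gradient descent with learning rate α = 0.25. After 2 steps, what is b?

0

∇F = (10a + 5, 4b)
Step 1: at (3, -4), ∇F = (35, -16) → (3, -4) − 0.25·(35, -16) = (-5.75, 0)
Step 2: at (-5.75, 0), ∇F = (-52.5, 0) → (-5.75, 0) − 0.25·(-52.5, 0) = (7.375, 0)
b = 0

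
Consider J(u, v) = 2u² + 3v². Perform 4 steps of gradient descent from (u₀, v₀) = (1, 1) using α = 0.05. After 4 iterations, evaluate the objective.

∇J = (4u, 6v)
(u₁, v₁) = (1, 1) − 0.05·(4, 6) = (0.8, 0.7)
(u₂, v₂) = (0.8, 0.7) − 0.05·(3.2, 4.2) = (0.64, 0.49)
(u₃, v₃) = (0.64, 0.49) − 0.05·(2.56, 2.94) = (0.512, 0.343)
(u₄, v₄) = (0.512, 0.343) − 0.05·(2.048, 2.058) = (0.4096, 0.2401)
J(0.4096, 0.2401) = 0.50848835

0.50848835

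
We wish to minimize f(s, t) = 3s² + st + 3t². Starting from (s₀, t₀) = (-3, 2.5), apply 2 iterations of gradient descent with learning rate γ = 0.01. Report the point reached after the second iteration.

(-2.6981, 2.26565)

∇f = (6s + t, s + 6t)
(s₁, t₁) = (-3, 2.5) − 0.01·(-15.5, 12) = (-2.845, 2.38)
(s₂, t₂) = (-2.845, 2.38) − 0.01·(-14.69, 11.435) = (-2.6981, 2.26565)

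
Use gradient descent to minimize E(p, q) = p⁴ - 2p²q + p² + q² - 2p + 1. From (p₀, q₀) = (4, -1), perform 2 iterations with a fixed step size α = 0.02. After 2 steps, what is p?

-1.11395072

∇E = (4p³ - 4pq + 2p - 2, -2p² + 2q)
Step 1: at (4, -1), ∇E = (278, -34) → (4, -1) − 0.02·(278, -34) = (-1.56, -0.32)
Step 2: at (-1.56, -0.32), ∇E = (-22.302464, -5.5072) → (-1.56, -0.32) − 0.02·(-22.302464, -5.5072) = (-1.11395072, -0.209856)
p = -1.11395072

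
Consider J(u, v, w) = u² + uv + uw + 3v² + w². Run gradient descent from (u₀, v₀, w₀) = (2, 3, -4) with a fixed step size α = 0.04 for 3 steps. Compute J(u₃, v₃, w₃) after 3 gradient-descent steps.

∇J = (2u + v + w, u + 6v, u + 2w)
Step 1: at (2, 3, -4), ∇J = (3, 20, -6) → (2, 3, -4) − 0.04·(3, 20, -6) = (1.88, 2.2, -3.76)
Step 2: at (1.88, 2.2, -3.76), ∇J = (2.2, 15.08, -5.64) → (1.88, 2.2, -3.76) − 0.04·(2.2, 15.08, -5.64) = (1.792, 1.5968, -3.5344)
Step 3: at (1.792, 1.5968, -3.5344), ∇J = (1.6464, 11.3728, -5.2768) → (1.792, 1.5968, -3.5344) − 0.04·(1.6464, 11.3728, -5.2768) = (1.726144, 1.141888, -3.323328)
J(1.726144, 1.141888, -3.323328) = 14.170327150592

14.170327150592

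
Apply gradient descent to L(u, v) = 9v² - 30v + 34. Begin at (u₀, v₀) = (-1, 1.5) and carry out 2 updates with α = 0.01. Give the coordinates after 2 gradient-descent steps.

(-1, 1.5546)

∇L = (0, 18v - 30)
(u₁, v₁) = (-1, 1.5) − 0.01·(0, -3) = (-1, 1.53)
(u₂, v₂) = (-1, 1.53) − 0.01·(0, -2.46) = (-1, 1.5546)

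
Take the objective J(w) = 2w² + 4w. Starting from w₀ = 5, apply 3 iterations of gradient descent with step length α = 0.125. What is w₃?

-0.25

J′(w) = 4w + 4
w₁ = 5 − 0.125·24 = 2
w₂ = 2 − 0.125·12 = 0.5
w₃ = 0.5 − 0.125·6 = -0.25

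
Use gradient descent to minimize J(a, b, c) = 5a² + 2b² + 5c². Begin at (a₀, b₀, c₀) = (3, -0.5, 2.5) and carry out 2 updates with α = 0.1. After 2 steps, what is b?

-0.18

∇J = (10a, 4b, 10c)
(a₁, b₁, c₁) = (3, -0.5, 2.5) − 0.1·(30, -2, 25) = (0, -0.3, 0)
(a₂, b₂, c₂) = (0, -0.3, 0) − 0.1·(0, -1.2, 0) = (0, -0.18, 0)
b = -0.18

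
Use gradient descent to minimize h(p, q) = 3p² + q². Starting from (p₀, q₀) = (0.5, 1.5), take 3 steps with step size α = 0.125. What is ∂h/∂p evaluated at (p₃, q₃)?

0.046875

∇h = (6p, 2q)
(p₁, q₁) = (0.5, 1.5) − 0.125·(3, 3) = (0.125, 1.125)
(p₂, q₂) = (0.125, 1.125) − 0.125·(0.75, 2.25) = (0.03125, 0.84375)
(p₃, q₃) = (0.03125, 0.84375) − 0.125·(0.1875, 1.6875) = (0.0078125, 0.6328125)
∂h/∂p at (0.0078125, 0.6328125) = 0.046875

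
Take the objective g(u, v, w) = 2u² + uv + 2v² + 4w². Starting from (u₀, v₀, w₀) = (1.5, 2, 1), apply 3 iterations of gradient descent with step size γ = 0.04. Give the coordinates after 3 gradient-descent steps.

(0.725632, 1.066368, 0.314432)

∇g = (4u + v, u + 4v, 8w)
(u₁, v₁, w₁) = (1.5, 2, 1) − 0.04·(8, 9.5, 8) = (1.18, 1.62, 0.68)
(u₂, v₂, w₂) = (1.18, 1.62, 0.68) − 0.04·(6.34, 7.66, 5.44) = (0.9264, 1.3136, 0.4624)
(u₃, v₃, w₃) = (0.9264, 1.3136, 0.4624) − 0.04·(5.0192, 6.1808, 3.6992) = (0.725632, 1.066368, 0.314432)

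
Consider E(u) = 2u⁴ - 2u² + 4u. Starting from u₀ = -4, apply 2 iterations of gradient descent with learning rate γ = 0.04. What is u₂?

E′(u) = 8u³ - 4u + 4
u₁ = -4 − 0.04·(-492) = 15.68
u₂ = 15.68 − 0.04·30782.259456 = -1215.61037824

-1215.61037824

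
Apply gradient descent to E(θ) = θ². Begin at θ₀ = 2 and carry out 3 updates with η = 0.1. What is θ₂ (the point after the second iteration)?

E′(θ) = 2θ
θ₁ = 2 − 0.1·4 = 1.6
θ₂ = 1.6 − 0.1·3.2 = 1.28

1.28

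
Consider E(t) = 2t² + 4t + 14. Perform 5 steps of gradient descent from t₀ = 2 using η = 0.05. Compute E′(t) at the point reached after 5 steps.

E′(t) = 4t + 4
Step 1: E′(2) = 12; t₁ = 2 − 0.05·12 = 1.4
Step 2: E′(1.4) = 9.6; t₂ = 1.4 − 0.05·9.6 = 0.92
Step 3: E′(0.92) = 7.68; t₃ = 0.92 − 0.05·7.68 = 0.536
Step 4: E′(0.536) = 6.144; t₄ = 0.536 − 0.05·6.144 = 0.2288
Step 5: E′(0.2288) = 4.9152; t₅ = 0.2288 − 0.05·4.9152 = -0.01696
E′(t) at (-0.01696) = 3.93216

3.93216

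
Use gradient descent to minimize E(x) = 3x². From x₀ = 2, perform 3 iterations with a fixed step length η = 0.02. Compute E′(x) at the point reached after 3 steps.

8.177664

E′(x) = 6x
x₁ = 2 − 0.02·12 = 1.76
x₂ = 1.76 − 0.02·10.56 = 1.5488
x₃ = 1.5488 − 0.02·9.2928 = 1.362944
E′(x) at (1.362944) = 8.177664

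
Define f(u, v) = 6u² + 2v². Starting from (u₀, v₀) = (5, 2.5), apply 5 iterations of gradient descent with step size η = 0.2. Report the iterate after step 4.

∇f = (12u, 4v)
(u₁, v₁) = (5, 2.5) − 0.2·(60, 10) = (-7, 0.5)
(u₂, v₂) = (-7, 0.5) − 0.2·(-84, 2) = (9.8, 0.1)
(u₃, v₃) = (9.8, 0.1) − 0.2·(117.6, 0.4) = (-13.72, 0.02)
(u₄, v₄) = (-13.72, 0.02) − 0.2·(-164.64, 0.08) = (19.208, 0.004)

(19.208, 0.004)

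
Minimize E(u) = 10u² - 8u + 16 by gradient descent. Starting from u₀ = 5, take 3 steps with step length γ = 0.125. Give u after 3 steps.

-15.125

E′(u) = 20u - 8
u₁ = 5 − 0.125·92 = -6.5
u₂ = -6.5 − 0.125·(-138) = 10.75
u₃ = 10.75 − 0.125·207 = -15.125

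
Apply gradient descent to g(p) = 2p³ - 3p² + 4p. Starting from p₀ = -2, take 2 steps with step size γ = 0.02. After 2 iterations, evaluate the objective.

g′(p) = 6p² - 6p + 4
p₁ = -2 − 0.02·40 = -2.8
p₂ = -2.8 − 0.02·67.84 = -4.1568
g(-4.1568) = -212.114738724864

-212.114738724864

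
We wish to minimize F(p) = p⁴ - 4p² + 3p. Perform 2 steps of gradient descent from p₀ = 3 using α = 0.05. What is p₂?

F′(p) = 4p³ - 8p + 3
p₁ = 3 − 0.05·87 = -1.35
p₂ = -1.35 − 0.05·3.9585 = -1.547925

-1.547925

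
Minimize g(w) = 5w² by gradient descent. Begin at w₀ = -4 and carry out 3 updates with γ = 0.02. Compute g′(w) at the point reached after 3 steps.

g′(w) = 10w
Step 1: g′(-4) = -40; w₁ = -4 − 0.02·(-40) = -3.2
Step 2: g′(-3.2) = -32; w₂ = -3.2 − 0.02·(-32) = -2.56
Step 3: g′(-2.56) = -25.6; w₃ = -2.56 − 0.02·(-25.6) = -2.048
g′(w) at (-2.048) = -20.48

-20.48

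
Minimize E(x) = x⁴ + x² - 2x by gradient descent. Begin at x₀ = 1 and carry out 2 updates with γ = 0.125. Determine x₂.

0.5625

E′(x) = 4x³ + 2x - 2
Step 1: E′(1) = 4; x₁ = 1 − 0.125·4 = 0.5
Step 2: E′(0.5) = -0.5; x₂ = 0.5 − 0.125·(-0.5) = 0.5625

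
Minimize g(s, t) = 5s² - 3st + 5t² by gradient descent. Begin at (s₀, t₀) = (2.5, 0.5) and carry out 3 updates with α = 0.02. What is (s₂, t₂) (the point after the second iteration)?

∇g = (10s - 3t, -3s + 10t)
Step 1: at (2.5, 0.5), ∇g = (23.5, -2.5) → (2.5, 0.5) − 0.02·(23.5, -2.5) = (2.03, 0.55)
Step 2: at (2.03, 0.55), ∇g = (18.65, -0.59) → (2.03, 0.55) − 0.02·(18.65, -0.59) = (1.657, 0.5618)

(1.657, 0.5618)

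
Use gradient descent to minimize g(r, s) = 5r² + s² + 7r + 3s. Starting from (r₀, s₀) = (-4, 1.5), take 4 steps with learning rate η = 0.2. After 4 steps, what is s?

∇g = (10r + 7, 2s + 3)
Step 1: at (-4, 1.5), ∇g = (-33, 6) → (-4, 1.5) − 0.2·(-33, 6) = (2.6, 0.3)
Step 2: at (2.6, 0.3), ∇g = (33, 3.6) → (2.6, 0.3) − 0.2·(33, 3.6) = (-4, -0.42)
Step 3: at (-4, -0.42), ∇g = (-33, 2.16) → (-4, -0.42) − 0.2·(-33, 2.16) = (2.6, -0.852)
Step 4: at (2.6, -0.852), ∇g = (33, 1.296) → (2.6, -0.852) − 0.2·(33, 1.296) = (-4, -1.1112)
s = -1.1112

-1.1112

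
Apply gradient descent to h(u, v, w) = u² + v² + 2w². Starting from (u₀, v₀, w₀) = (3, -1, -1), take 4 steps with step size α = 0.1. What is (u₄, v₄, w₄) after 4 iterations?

(1.2288, -0.4096, -0.1296)

∇h = (2u, 2v, 4w)
Step 1: at (3, -1, -1), ∇h = (6, -2, -4) → (3, -1, -1) − 0.1·(6, -2, -4) = (2.4, -0.8, -0.6)
Step 2: at (2.4, -0.8, -0.6), ∇h = (4.8, -1.6, -2.4) → (2.4, -0.8, -0.6) − 0.1·(4.8, -1.6, -2.4) = (1.92, -0.64, -0.36)
Step 3: at (1.92, -0.64, -0.36), ∇h = (3.84, -1.28, -1.44) → (1.92, -0.64, -0.36) − 0.1·(3.84, -1.28, -1.44) = (1.536, -0.512, -0.216)
Step 4: at (1.536, -0.512, -0.216), ∇h = (3.072, -1.024, -0.864) → (1.536, -0.512, -0.216) − 0.1·(3.072, -1.024, -0.864) = (1.2288, -0.4096, -0.1296)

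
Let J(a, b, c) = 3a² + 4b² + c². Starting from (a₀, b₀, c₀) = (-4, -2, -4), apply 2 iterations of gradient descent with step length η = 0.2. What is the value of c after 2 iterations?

∇J = (6a, 8b, 2c)
(a₁, b₁, c₁) = (-4, -2, -4) − 0.2·(-24, -16, -8) = (0.8, 1.2, -2.4)
(a₂, b₂, c₂) = (0.8, 1.2, -2.4) − 0.2·(4.8, 9.6, -4.8) = (-0.16, -0.72, -1.44)
c = -1.44

-1.44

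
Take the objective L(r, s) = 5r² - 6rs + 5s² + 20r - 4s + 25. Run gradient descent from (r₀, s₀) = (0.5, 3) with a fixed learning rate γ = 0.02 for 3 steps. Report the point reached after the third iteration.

(0.012864, 1.827296)

∇L = (10r - 6s + 20, -6r + 10s - 4)
(r₁, s₁) = (0.5, 3) − 0.02·(7, 23) = (0.36, 2.54)
(r₂, s₂) = (0.36, 2.54) − 0.02·(8.36, 19.24) = (0.1928, 2.1552)
(r₃, s₃) = (0.1928, 2.1552) − 0.02·(8.9968, 16.3952) = (0.012864, 1.827296)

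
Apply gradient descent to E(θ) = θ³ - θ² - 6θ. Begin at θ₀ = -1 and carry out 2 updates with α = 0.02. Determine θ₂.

-0.956824

E′(θ) = 3θ² - 2θ - 6
θ₁ = -1 − 0.02·(-1) = -0.98
θ₂ = -0.98 − 0.02·(-1.1588) = -0.956824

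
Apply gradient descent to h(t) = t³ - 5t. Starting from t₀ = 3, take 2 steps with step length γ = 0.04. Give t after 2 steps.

1.780672

h′(t) = 3t² - 5
t₁ = 3 − 0.04·22 = 2.12
t₂ = 2.12 − 0.04·8.4832 = 1.780672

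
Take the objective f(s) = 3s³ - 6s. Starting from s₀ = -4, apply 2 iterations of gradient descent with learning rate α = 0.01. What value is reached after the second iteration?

-7.924996

f′(s) = 9s² - 6
Step 1: f′(-4) = 138; s₁ = -4 − 0.01·138 = -5.38
Step 2: f′(-5.38) = 254.4996; s₂ = -5.38 − 0.01·254.4996 = -7.924996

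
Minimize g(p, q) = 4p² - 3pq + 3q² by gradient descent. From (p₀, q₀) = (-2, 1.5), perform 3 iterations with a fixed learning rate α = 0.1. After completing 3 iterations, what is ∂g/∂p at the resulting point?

∇g = (8p - 3q, -3p + 6q)
(p₁, q₁) = (-2, 1.5) − 0.1·(-20.5, 15) = (0.05, 0)
(p₂, q₂) = (0.05, 0) − 0.1·(0.4, -0.15) = (0.01, 0.015)
(p₃, q₃) = (0.01, 0.015) − 0.1·(0.035, 0.06) = (0.0065, 0.009)
∂g/∂p at (0.0065, 0.009) = 0.025

0.025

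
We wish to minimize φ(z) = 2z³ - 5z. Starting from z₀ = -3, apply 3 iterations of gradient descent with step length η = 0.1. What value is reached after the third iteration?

-1251.0442296

φ′(z) = 6z² - 5
Step 1: φ′(-3) = 49; z₁ = -3 − 0.1·49 = -7.9
Step 2: φ′(-7.9) = 369.46; z₂ = -7.9 − 0.1·369.46 = -44.846
Step 3: φ′(-44.846) = 12061.982296; z₃ = -44.846 − 0.1·12061.982296 = -1251.0442296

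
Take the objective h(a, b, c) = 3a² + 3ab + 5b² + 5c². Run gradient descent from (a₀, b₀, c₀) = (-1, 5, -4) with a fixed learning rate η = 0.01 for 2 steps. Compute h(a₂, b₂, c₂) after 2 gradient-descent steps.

∇h = (6a + 3b, 3a + 10b, 10c)
(a₁, b₁, c₁) = (-1, 5, -4) − 0.01·(9, 47, -40) = (-1.09, 4.53, -3.6)
(a₂, b₂, c₂) = (-1.09, 4.53, -3.6) − 0.01·(7.05, 42.03, -36) = (-1.1605, 4.1097, -3.24)
h(-1.1605, 4.1097, -3.24) = 126.66853065

126.66853065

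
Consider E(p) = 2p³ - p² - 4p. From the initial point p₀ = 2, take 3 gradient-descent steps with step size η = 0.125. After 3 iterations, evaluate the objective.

E′(p) = 6p² - 2p - 4
Step 1: E′(2) = 16; p₁ = 2 − 0.125·16 = 0
Step 2: E′(0) = -4; p₂ = 0 − 0.125·(-4) = 0.5
Step 3: E′(0.5) = -3.5; p₃ = 0.5 − 0.125·(-3.5) = 0.9375
E(0.9375) = -2.98095703125

-2.98095703125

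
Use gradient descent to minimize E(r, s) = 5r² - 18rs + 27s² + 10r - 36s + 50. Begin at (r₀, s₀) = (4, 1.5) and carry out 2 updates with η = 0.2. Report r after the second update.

23.44

∇E = (10r - 18s + 10, -18r + 54s - 36)
Step 1: at (4, 1.5), ∇E = (23, -27) → (4, 1.5) − 0.2·(23, -27) = (-0.6, 6.9)
Step 2: at (-0.6, 6.9), ∇E = (-120.2, 347.4) → (-0.6, 6.9) − 0.2·(-120.2, 347.4) = (23.44, -62.58)
r = 23.44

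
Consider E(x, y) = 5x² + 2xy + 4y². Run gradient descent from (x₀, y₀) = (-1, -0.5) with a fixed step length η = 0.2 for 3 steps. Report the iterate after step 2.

(-1.48, -0.9)

∇E = (10x + 2y, 2x + 8y)
(x₁, y₁) = (-1, -0.5) − 0.2·(-11, -6) = (1.2, 0.7)
(x₂, y₂) = (1.2, 0.7) − 0.2·(13.4, 8) = (-1.48, -0.9)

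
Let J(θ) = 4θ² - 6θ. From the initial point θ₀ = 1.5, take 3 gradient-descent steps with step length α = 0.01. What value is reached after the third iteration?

1.334016

J′(θ) = 8θ - 6
θ₁ = 1.5 − 0.01·6 = 1.44
θ₂ = 1.44 − 0.01·5.52 = 1.3848
θ₃ = 1.3848 − 0.01·5.0784 = 1.334016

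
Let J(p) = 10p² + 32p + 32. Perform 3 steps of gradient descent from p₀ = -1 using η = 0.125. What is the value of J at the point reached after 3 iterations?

J′(p) = 20p + 32
p₁ = -1 − 0.125·12 = -2.5
p₂ = -2.5 − 0.125·(-18) = -0.25
p₃ = -0.25 − 0.125·27 = -3.625
J(-3.625) = 47.40625

47.40625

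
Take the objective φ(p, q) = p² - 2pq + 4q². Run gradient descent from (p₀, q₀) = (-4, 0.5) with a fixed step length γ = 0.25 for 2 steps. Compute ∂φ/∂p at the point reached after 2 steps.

-7.5

∇φ = (2p - 2q, -2p + 8q)
(p₁, q₁) = (-4, 0.5) − 0.25·(-9, 12) = (-1.75, -2.5)
(p₂, q₂) = (-1.75, -2.5) − 0.25·(1.5, -16.5) = (-2.125, 1.625)
∂φ/∂p at (-2.125, 1.625) = -7.5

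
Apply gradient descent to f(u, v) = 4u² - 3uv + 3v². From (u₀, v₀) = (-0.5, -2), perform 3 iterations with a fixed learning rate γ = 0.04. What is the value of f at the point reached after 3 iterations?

2.718031126528

∇f = (8u - 3v, -3u + 6v)
Step 1: at (-0.5, -2), ∇f = (2, -10.5) → (-0.5, -2) − 0.04·(2, -10.5) = (-0.58, -1.58)
Step 2: at (-0.58, -1.58), ∇f = (0.1, -7.74) → (-0.58, -1.58) − 0.04·(0.1, -7.74) = (-0.584, -1.2704)
Step 3: at (-0.584, -1.2704), ∇f = (-0.8608, -5.8704) → (-0.584, -1.2704) − 0.04·(-0.8608, -5.8704) = (-0.549568, -1.035584)
f(-0.549568, -1.035584) = 2.718031126528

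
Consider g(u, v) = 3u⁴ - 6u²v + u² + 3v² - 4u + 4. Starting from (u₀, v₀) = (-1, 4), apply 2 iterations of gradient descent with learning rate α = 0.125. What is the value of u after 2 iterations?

∇g = (12u³ - 12uv + 2u - 4, -6u² + 6v)
Step 1: at (-1, 4), ∇g = (30, 18) → (-1, 4) − 0.125·(30, 18) = (-4.75, 1.75)
Step 2: at (-4.75, 1.75), ∇g = (-1199.8125, -124.875) → (-4.75, 1.75) − 0.125·(-1199.8125, -124.875) = (145.2265625, 17.359375)
u = 145.2265625

145.2265625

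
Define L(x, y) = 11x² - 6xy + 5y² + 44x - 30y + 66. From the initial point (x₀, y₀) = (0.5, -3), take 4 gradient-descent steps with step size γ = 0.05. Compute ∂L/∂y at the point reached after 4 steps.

∇L = (22x - 6y + 44, -6x + 10y - 30)
Step 1: at (0.5, -3), ∇L = (73, -63) → (0.5, -3) − 0.05·(73, -63) = (-3.15, 0.15)
Step 2: at (-3.15, 0.15), ∇L = (-26.2, -9.6) → (-3.15, 0.15) − 0.05·(-26.2, -9.6) = (-1.84, 0.63)
Step 3: at (-1.84, 0.63), ∇L = (-0.26, -12.66) → (-1.84, 0.63) − 0.05·(-0.26, -12.66) = (-1.827, 1.263)
Step 4: at (-1.827, 1.263), ∇L = (-3.772, -6.408) → (-1.827, 1.263) − 0.05·(-3.772, -6.408) = (-1.6384, 1.5834)
∂L/∂y at (-1.6384, 1.5834) = -4.3356

-4.3356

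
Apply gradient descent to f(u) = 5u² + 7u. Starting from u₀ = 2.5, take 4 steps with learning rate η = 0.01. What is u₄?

f′(u) = 10u + 7
Step 1: f′(2.5) = 32; u₁ = 2.5 − 0.01·32 = 2.18
Step 2: f′(2.18) = 28.8; u₂ = 2.18 − 0.01·28.8 = 1.892
Step 3: f′(1.892) = 25.92; u₃ = 1.892 − 0.01·25.92 = 1.6328
Step 4: f′(1.6328) = 23.328; u₄ = 1.6328 − 0.01·23.328 = 1.39952

1.39952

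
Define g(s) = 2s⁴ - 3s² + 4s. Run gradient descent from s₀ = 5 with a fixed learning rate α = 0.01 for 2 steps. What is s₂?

3.45531392

g′(s) = 8s³ - 6s + 4
Step 1: g′(5) = 974; s₁ = 5 − 0.01·974 = -4.74
Step 2: g′(-4.74) = -819.531392; s₂ = -4.74 − 0.01·(-819.531392) = 3.45531392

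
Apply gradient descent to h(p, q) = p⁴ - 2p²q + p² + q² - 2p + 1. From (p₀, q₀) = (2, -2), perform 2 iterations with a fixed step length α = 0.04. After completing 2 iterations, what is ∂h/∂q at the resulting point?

∇h = (4p³ - 4pq + 2p - 2, -2p² + 2q)
Step 1: at (2, -2), ∇h = (50, -12) → (2, -2) − 0.04·(50, -12) = (0, -1.52)
Step 2: at (0, -1.52), ∇h = (-2, -3.04) → (0, -1.52) − 0.04·(-2, -3.04) = (0.08, -1.3984)
∂h/∂q at (0.08, -1.3984) = -2.8096

-2.8096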